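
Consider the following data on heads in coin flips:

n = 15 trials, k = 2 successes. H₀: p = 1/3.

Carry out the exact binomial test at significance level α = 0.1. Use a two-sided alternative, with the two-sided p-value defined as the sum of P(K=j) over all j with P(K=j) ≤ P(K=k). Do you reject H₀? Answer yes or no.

Exact binomial: n=15, k=2, p₀=1/3=0.3333
P(X=j) = C(n,j)·p₀^j·(1−p₀)^(n−j); p = Σ P(X=j) over j with P(X=j) ≤ P(X=2)
p-value (two-sided) = 0.16759
At α=0.1: p ≥ α → fail to reject H₀

reject H₀: no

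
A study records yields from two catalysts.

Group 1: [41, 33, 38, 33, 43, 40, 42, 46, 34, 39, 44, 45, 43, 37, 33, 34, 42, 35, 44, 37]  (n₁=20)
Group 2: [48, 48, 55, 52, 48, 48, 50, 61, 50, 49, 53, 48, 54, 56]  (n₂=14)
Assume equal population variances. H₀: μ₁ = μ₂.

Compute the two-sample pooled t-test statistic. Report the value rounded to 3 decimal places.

test statistic = -8.305

x̄₁=39.150, s₁=4.428, n₁=20
x̄₂=51.429, s₂=3.956, n₂=14
s_p² = [19·4.428² + 13·3.956²]/32 = 17.9993
SE = √(s_p²·(1/20+1/14)) = 1.4784
t = (39.150−51.429)/1.4784 = -8.3054
df = 32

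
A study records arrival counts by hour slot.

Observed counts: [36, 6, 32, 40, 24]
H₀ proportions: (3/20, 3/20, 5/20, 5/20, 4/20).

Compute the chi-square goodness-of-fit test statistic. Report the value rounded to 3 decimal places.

n = 138; E_i = n·p_i = [20.70, 20.70, 34.50, 34.50, 27.60]
χ² = (36−20.70)²/20.70 + (6−20.70)²/20.70 + (32−34.50)²/34.50 + (40−34.50)²/34.50 + (24−27.60)²/27.60 = 23.2754
df = 4

test statistic = 23.275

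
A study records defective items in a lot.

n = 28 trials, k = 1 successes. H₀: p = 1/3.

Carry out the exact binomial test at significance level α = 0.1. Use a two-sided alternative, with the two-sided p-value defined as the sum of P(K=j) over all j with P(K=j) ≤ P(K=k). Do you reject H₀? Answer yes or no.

Exact binomial: n=28, k=1, p₀=1/3=0.3333
P(X=j) = C(n,j)·p₀^j·(1−p₀)^(n−j); p = Σ P(X=j) over j with P(X=j) ≤ P(X=1)
p-value (two-sided) = 0.00037
At α=0.1: p < α → reject H₀

reject H₀: yes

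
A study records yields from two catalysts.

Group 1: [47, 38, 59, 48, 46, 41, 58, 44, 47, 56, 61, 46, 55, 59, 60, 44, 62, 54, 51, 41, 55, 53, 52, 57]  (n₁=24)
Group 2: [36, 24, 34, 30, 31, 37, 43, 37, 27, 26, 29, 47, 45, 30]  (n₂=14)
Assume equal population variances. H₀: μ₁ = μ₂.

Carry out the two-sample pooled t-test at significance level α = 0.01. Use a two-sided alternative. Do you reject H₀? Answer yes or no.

reject H₀: yes

x̄₁=51.417, s₁=7.040, n₁=24
x̄₂=34.000, s₂=7.190, n₂=14
s_p² = [23·7.040² + 13·7.190²]/36 = 50.3287
SE = √(s_p²·(1/24+1/14)) = 2.3858
t = (51.417−34.000)/2.3858 = 7.3002
df = 36
p-value (two-sided) = 0.00000
At α=0.01: p < α → reject H₀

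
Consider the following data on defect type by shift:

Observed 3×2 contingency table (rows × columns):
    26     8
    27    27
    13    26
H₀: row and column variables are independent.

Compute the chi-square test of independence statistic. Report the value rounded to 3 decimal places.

Row totals [34, 54, 39], col totals [66, 61], n=127
χ² = (26−17.67)²/17.67 + (8−16.33)²/16.33 + (27−28.06)²/28.06 + (27−25.94)²/25.94 + (13−20.27)²/20.27 + (26−18.73)²/18.73 = 13.6871
df = 2

test statistic = 13.687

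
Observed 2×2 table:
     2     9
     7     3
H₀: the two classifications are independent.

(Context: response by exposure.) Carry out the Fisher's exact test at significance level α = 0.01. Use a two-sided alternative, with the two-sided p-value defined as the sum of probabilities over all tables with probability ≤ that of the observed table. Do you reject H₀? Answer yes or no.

Margins: r₁=11, r₂=10, c₁=9, c₂=12, n=21
p_obs = C(11,2)·C(10,7)/C(21,9); sum pmf over tables with pmf ≤ p_obs
p-value (two-sided) = 0.02997
At α=0.01: p ≥ α → fail to reject H₀

reject H₀: no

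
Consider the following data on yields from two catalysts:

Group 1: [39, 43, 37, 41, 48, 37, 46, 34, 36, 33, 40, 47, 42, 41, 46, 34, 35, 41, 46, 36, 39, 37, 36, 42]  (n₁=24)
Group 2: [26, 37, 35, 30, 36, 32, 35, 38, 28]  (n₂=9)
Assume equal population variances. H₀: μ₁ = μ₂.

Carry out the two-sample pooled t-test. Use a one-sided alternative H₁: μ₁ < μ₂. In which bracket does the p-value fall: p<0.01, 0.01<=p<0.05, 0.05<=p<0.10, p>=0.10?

p-value bracket: p>=0.10

x̄₁=39.833, s₁=4.488, n₁=24
x̄₂=33.000, s₂=4.213, n₂=9
s_p² = [23·4.488² + 8·4.213²]/31 = 19.5269
SE = √(s_p²·(1/24+1/9)) = 1.7272
t = (39.833−33.000)/1.7272 = 3.9563
df = 31
p-value (one-sided, H₁ less) = 0.99979
→ bracket: p>=0.10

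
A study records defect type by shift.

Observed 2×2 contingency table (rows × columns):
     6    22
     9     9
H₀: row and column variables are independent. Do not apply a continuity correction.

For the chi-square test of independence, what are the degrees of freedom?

degrees of freedom = 1

df = (r−1)(c−1) = (2−1)·(2−1) = 1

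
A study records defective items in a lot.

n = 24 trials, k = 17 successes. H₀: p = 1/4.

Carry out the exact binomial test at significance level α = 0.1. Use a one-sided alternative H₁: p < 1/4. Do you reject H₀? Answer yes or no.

reject H₀: no

Exact binomial: n=24, k=17, p₀=1/4=0.2500
P(X≤17) from Σ C(n,i)·p₀^i·(1−p₀)^(n−i)
p-value (one-sided, H₁ less) = 1.00000
At α=0.1: p ≥ α → fail to reject H₀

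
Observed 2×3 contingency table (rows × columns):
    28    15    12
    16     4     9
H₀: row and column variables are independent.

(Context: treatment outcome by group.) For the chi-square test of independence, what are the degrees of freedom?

degrees of freedom = 2

df = (r−1)(c−1) = (2−1)·(3−1) = 2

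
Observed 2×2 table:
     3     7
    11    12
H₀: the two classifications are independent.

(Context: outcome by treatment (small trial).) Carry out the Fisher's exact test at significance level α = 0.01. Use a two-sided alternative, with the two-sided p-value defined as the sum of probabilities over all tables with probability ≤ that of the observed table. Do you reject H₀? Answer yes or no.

reject H₀: no

Margins: r₁=10, r₂=23, c₁=14, c₂=19, n=33
p_obs = C(10,3)·C(23,11)/C(33,14); sum pmf over tables with pmf ≤ p_obs
p-value (two-sided) = 0.45508
At α=0.01: p ≥ α → fail to reject H₀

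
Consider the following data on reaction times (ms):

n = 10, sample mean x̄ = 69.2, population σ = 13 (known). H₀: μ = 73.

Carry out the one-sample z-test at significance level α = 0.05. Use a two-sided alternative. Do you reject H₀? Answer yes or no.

SE = σ/√n = 13/√10 = 4.1110
z = (x̄−μ₀)/SE = (69.2−73)/4.1110 = -0.9244
p-value (two-sided) = 0.35530
At α=0.05: p ≥ α → fail to reject H₀

reject H₀: no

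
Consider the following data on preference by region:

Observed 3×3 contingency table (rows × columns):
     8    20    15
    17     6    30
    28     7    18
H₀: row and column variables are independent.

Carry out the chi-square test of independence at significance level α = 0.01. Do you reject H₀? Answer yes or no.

reject H₀: yes

Row totals [43, 53, 53], col totals [53, 33, 63], n=149
χ² = (8−15.30)²/15.30 + (20−9.52)²/9.52 + (15−18.18)²/18.18 + (17−18.85)²/18.85 + (6−11.74)²/11.74 + (30−22.41)²/22.41 + (28−18.85)²/18.85 + (7−11.74)²/11.74 + (18−22.41)²/22.41 = 28.3383
df = 4
p-value (upper-tail) = 0.00001
At α=0.01: p < α → reject H₀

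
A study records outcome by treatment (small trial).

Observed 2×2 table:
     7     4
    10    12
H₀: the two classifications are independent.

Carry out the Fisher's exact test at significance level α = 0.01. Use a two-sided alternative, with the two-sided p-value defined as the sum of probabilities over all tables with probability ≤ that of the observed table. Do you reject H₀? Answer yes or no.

reject H₀: no

Margins: r₁=11, r₂=22, c₁=17, c₂=16, n=33
p_obs = C(11,7)·C(22,10)/C(33,17); sum pmf over tables with pmf ≤ p_obs
p-value (two-sided) = 0.46464
At α=0.01: p ≥ α → fail to reject H₀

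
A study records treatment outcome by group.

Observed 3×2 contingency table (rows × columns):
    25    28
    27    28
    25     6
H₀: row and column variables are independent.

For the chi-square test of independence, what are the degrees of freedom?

df = (r−1)(c−1) = (3−1)·(2−1) = 2

degrees of freedom = 2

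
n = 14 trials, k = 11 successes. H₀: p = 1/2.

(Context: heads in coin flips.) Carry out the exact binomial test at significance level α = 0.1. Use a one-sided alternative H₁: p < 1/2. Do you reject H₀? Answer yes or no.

Exact binomial: n=14, k=11, p₀=1/2=0.5000
P(X≤11) from Σ C(n,i)·p₀^i·(1−p₀)^(n−i)
p-value (one-sided, H₁ less) = 0.99353
At α=0.1: p ≥ α → fail to reject H₀

reject H₀: no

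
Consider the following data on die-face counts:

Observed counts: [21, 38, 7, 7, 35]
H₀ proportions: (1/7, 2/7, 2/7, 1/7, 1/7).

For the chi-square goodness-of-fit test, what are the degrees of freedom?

degrees of freedom = 4

df = k − 1 = 5 − 1 = 4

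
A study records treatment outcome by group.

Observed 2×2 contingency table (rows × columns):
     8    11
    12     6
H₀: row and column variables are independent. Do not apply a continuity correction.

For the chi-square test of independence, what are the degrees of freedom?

degrees of freedom = 1

df = (r−1)(c−1) = (2−1)·(2−1) = 1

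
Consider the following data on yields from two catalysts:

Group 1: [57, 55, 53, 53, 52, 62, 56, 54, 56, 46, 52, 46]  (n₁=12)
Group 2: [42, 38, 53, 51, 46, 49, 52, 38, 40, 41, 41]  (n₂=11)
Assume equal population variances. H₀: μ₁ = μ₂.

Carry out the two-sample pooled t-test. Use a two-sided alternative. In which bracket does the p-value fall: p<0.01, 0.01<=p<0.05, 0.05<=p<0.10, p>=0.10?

p-value bracket: p<0.01

x̄₁=53.500, s₁=4.442, n₁=12
x̄₂=44.636, s₂=5.732, n₂=11
s_p² = [11·4.442² + 10·5.732²]/21 = 25.9784
SE = √(s_p²·(1/12+1/11)) = 2.1276
t = (53.500−44.636)/2.1276 = 4.1661
df = 21
p-value (two-sided) = 0.00044
→ bracket: p<0.01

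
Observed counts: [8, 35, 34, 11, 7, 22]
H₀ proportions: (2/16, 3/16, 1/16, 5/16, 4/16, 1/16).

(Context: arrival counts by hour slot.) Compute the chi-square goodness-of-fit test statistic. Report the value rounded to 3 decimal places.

n = 117; E_i = n·p_i = [14.62, 21.94, 7.31, 36.56, 29.25, 7.31]
χ² = (8−14.62)²/14.62 + (35−21.94)²/21.94 + (34−7.31)²/7.31 + (11−36.56)²/36.56 + (7−29.25)²/29.25 + (22−7.31)²/7.31 = 172.4746
df = 5

test statistic = 172.475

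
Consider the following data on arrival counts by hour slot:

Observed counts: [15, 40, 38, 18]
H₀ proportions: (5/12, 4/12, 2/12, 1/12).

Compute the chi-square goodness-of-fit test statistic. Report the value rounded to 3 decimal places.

n = 111; E_i = n·p_i = [46.25, 37.00, 18.50, 9.25]
χ² = (15−46.25)²/46.25 + (40−37.00)²/37.00 + (38−18.50)²/18.50 + (18−9.25)²/9.25 = 50.1892
df = 3

test statistic = 50.189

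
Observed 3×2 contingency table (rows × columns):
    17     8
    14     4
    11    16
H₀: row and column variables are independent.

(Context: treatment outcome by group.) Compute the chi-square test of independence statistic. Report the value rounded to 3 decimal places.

Row totals [25, 18, 27], col totals [42, 28], n=70
χ² = (17−15.00)²/15.00 + (8−10.00)²/10.00 + (14−10.80)²/10.80 + (4−7.20)²/7.20 + (11−16.20)²/16.20 + (16−10.80)²/10.80 = 7.2099
df = 2

test statistic = 7.210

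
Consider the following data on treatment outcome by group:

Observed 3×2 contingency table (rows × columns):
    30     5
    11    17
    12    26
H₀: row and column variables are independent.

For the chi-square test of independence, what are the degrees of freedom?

df = (r−1)(c−1) = (3−1)·(2−1) = 2

degrees of freedom = 2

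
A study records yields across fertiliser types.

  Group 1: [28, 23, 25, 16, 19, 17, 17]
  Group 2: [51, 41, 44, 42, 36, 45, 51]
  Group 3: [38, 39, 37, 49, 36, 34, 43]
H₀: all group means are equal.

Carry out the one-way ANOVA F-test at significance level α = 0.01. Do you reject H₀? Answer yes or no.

reject H₀: yes

Group means [20.71, 44.29, 39.43], grand mean 34.810
SSB = Σnᵢ(x̄ᵢ−x̄)² = 2168.667; SSW = ΣΣ(x−x̄ᵢ)² = 458.571
MSB = 2168.667/2 = 1084.3333; MSW = 458.571/18 = 25.4762
F = MSB/MSW = 42.5626
df = (2, 18)
p-value (upper-tail) = 0.00000
At α=0.01: p < α → reject H₀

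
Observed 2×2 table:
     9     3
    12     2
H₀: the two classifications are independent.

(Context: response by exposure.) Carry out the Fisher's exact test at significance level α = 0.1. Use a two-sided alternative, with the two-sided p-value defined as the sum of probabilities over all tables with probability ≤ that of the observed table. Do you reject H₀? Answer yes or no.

reject H₀: no

Margins: r₁=12, r₂=14, c₁=21, c₂=5, n=26
p_obs = C(12,9)·C(14,12)/C(26,21); sum pmf over tables with pmf ≤ p_obs
p-value (two-sided) = 0.63478
At α=0.1: p ≥ α → fail to reject H₀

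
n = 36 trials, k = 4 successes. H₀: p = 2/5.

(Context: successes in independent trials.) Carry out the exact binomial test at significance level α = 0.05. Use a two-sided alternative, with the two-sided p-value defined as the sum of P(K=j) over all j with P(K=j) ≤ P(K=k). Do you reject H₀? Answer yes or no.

Exact binomial: n=36, k=4, p₀=2/5=0.4000
P(X=j) = C(n,j)·p₀^j·(1−p₀)^(n−j); p = Σ P(X=j) over j with P(X=j) ≤ P(X=4)
p-value (two-sided) = 0.00024
At α=0.05: p < α → reject H₀

reject H₀: yes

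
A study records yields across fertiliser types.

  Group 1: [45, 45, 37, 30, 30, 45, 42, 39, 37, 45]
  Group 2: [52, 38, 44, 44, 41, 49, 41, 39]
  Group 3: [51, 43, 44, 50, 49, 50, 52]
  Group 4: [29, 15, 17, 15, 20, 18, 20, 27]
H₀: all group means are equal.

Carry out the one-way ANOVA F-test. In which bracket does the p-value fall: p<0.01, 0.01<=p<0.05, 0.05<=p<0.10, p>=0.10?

Group means [39.50, 43.50, 48.43, 20.12], grand mean 37.667
SSB = Σnᵢ(x̄ᵢ−x̄)² = 3578.244; SSW = ΣΣ(x−x̄ᵢ)² = 753.089
MSB = 3578.244/3 = 1192.7480; MSW = 753.089/29 = 25.9686
F = MSB/MSW = 45.9304
df = (3, 29)
p-value (upper-tail) = 0.00000
→ bracket: p<0.01

p-value bracket: p<0.01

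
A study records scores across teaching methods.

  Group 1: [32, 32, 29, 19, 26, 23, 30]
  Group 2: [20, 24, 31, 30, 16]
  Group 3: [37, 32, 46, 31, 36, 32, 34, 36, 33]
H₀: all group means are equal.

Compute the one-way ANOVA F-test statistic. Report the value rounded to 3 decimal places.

Group means [27.29, 24.20, 35.22], grand mean 29.952
SSB = Σnᵢ(x̄ᵢ−x̄)² = 465.168; SSW = ΣΣ(x−x̄ᵢ)² = 473.784
MSB = 465.168/2 = 232.5841; MSW = 473.784/18 = 26.3213
F = MSB/MSW = 8.8363
df = (2, 18)

test statistic = 8.836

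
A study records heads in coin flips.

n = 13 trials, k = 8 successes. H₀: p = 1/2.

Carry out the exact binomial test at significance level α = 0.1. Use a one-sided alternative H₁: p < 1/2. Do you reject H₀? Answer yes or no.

Exact binomial: n=13, k=8, p₀=1/2=0.5000
P(X≤8) from Σ C(n,i)·p₀^i·(1−p₀)^(n−i)
p-value (one-sided, H₁ less) = 0.86658
At α=0.1: p ≥ α → fail to reject H₀

reject H₀: no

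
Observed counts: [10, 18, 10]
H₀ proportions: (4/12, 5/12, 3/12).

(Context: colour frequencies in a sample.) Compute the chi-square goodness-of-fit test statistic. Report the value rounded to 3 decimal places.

test statistic = 0.884

n = 38; E_i = n·p_i = [12.67, 15.83, 9.50]
χ² = (10−12.67)²/12.67 + (18−15.83)²/15.83 + (10−9.50)²/9.50 = 0.8842
df = 2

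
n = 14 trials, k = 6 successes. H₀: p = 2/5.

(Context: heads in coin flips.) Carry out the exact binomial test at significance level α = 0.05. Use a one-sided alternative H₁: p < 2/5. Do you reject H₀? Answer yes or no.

Exact binomial: n=14, k=6, p₀=2/5=0.4000
P(X≤6) from Σ C(n,i)·p₀^i·(1−p₀)^(n−i)
p-value (one-sided, H₁ less) = 0.69245
At α=0.05: p ≥ α → fail to reject H₀

reject H₀: no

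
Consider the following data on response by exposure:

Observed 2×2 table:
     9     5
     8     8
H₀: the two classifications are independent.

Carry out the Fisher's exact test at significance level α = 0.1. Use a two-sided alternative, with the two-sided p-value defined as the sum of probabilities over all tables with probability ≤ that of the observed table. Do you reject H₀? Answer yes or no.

reject H₀: no

Margins: r₁=14, r₂=16, c₁=17, c₂=13, n=30
p_obs = C(14,9)·C(16,8)/C(30,17); sum pmf over tables with pmf ≤ p_obs
p-value (two-sided) = 0.48365
At α=0.1: p ≥ α → fail to reject H₀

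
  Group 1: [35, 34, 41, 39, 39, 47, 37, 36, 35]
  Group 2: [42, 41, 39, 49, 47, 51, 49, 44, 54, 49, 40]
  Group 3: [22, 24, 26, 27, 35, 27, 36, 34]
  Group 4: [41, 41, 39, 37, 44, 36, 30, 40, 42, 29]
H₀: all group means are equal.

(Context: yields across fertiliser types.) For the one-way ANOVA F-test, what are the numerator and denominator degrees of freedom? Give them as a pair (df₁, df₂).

degrees of freedom = [3, 34]

k = 4 groups, N = 38 total
df = (k−1, N−k) = (4−1, 38−4) = (3, 34)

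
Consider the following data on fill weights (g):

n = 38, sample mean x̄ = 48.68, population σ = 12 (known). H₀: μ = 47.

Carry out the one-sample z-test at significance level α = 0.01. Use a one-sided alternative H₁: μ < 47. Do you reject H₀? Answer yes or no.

reject H₀: no

SE = σ/√n = 12/√38 = 1.9467
z = (x̄−μ₀)/SE = (48.68−47)/1.9467 = 0.8630
p-value (one-sided, H₁ less) = 0.80594
At α=0.01: p ≥ α → fail to reject H₀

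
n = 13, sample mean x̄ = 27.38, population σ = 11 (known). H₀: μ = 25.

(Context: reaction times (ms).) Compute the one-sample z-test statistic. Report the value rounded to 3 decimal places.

SE = σ/√n = 11/√13 = 3.0509
z = (x̄−μ₀)/SE = (27.38−25)/3.0509 = 0.7801

test statistic = 0.780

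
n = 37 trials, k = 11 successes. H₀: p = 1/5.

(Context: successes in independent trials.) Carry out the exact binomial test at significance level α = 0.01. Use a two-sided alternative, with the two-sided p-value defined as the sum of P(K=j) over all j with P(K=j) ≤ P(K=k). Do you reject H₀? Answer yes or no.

Exact binomial: n=37, k=11, p₀=1/5=0.2000
P(X=j) = C(n,j)·p₀^j·(1−p₀)^(n−j); p = Σ P(X=j) over j with P(X=j) ≤ P(X=11)
p-value (two-sided) = 0.14963
At α=0.01: p ≥ α → fail to reject H₀

reject H₀: no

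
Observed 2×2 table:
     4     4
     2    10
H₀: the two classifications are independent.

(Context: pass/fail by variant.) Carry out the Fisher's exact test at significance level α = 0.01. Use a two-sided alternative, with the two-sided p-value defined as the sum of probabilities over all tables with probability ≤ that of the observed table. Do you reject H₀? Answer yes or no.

reject H₀: no

Margins: r₁=8, r₂=12, c₁=6, c₂=14, n=20
p_obs = C(8,4)·C(12,2)/C(20,6); sum pmf over tables with pmf ≤ p_obs
p-value (two-sided) = 0.16109
At α=0.01: p ≥ α → fail to reject H₀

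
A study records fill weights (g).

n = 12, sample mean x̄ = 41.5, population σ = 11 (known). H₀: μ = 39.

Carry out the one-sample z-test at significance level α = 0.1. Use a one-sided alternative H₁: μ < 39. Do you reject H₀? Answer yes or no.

SE = σ/√n = 11/√12 = 3.1754
z = (x̄−μ₀)/SE = (41.5−39)/3.1754 = 0.7873
p-value (one-sided, H₁ less) = 0.78445
At α=0.1: p ≥ α → fail to reject H₀

reject H₀: no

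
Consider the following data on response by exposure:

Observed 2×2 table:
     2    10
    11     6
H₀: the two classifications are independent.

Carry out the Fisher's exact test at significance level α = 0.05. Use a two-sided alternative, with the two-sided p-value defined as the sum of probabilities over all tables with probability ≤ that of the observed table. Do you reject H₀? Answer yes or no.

reject H₀: yes

Margins: r₁=12, r₂=17, c₁=13, c₂=16, n=29
p_obs = C(12,2)·C(17,11)/C(29,13); sum pmf over tables with pmf ≤ p_obs
p-value (two-sided) = 0.02157
At α=0.05: p < α → reject H₀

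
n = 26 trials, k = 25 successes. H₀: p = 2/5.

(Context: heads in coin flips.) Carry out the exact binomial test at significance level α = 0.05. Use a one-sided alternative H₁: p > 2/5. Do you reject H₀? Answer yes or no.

Exact binomial: n=26, k=25, p₀=2/5=0.4000
P(X≥25) from Σ C(n,i)·p₀^i·(1−p₀)^(n−i)
p-value (one-sided, H₁ greater) = 0.00000
At α=0.05: p < α → reject H₀

reject H₀: yes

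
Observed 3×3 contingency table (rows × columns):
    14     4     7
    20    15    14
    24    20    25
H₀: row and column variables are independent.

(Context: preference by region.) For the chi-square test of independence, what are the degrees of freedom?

df = (r−1)(c−1) = (3−1)·(3−1) = 4

degrees of freedom = 4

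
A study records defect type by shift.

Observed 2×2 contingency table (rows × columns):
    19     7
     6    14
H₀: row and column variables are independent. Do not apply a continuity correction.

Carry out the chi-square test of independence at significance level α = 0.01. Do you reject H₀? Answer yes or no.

Row totals [26, 20], col totals [25, 21], n=46
χ² = (19−14.13)²/14.13 + (7−11.87)²/11.87 + (6−10.87)²/10.87 + (14−9.13)²/9.13 = 8.4546
df = 1
p-value (upper-tail) = 0.00364
At α=0.01: p < α → reject H₀

reject H₀: yes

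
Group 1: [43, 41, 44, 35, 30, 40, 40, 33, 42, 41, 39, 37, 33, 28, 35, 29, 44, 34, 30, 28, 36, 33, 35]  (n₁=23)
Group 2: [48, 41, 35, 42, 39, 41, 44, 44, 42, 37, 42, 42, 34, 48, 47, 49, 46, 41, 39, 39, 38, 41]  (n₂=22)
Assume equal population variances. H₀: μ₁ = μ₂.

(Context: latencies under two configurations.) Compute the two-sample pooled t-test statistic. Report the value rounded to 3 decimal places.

test statistic = -4.074

x̄₁=36.087, s₁=5.169, n₁=23
x̄₂=41.773, s₂=4.105, n₂=22
s_p² = [22·5.169² + 21·4.105²]/43 = 21.8998
SE = √(s_p²·(1/23+1/22)) = 1.3956
t = (36.087−41.773)/1.3956 = -4.0742
df = 43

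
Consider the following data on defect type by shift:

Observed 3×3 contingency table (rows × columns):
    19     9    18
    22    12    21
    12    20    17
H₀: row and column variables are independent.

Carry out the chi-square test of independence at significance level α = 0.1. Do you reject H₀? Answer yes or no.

reject H₀: no

Row totals [46, 55, 49], col totals [53, 41, 56], n=150
χ² = (19−16.25)²/16.25 + (9−12.57)²/12.57 + (18−17.17)²/17.17 + (22−19.43)²/19.43 + (12−15.03)²/15.03 + (21−20.53)²/20.53 + (12−17.31)²/17.31 + (20−13.39)²/13.39 + (17−18.29)²/18.29 = 7.4621
df = 4
p-value (upper-tail) = 0.11339
At α=0.1: p ≥ α → fail to reject H₀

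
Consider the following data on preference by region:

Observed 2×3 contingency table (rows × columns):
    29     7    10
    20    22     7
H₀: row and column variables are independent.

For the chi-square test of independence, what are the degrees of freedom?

degrees of freedom = 2

df = (r−1)(c−1) = (2−1)·(3−1) = 2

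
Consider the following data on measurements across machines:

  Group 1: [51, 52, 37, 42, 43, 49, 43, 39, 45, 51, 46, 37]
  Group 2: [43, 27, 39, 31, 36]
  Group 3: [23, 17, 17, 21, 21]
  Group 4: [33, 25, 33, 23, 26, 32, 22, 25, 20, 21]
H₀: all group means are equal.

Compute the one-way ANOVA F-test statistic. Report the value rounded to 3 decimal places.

Group means [44.58, 35.20, 19.80, 26.00], grand mean 33.438
SSB = Σnᵢ(x̄ᵢ−x̄)² = 2989.358; SSW = ΣΣ(x−x̄ᵢ)² = 728.517
MSB = 2989.358/3 = 996.4528; MSW = 728.517/28 = 26.0185
F = MSB/MSW = 38.2979
df = (3, 28)

test statistic = 38.298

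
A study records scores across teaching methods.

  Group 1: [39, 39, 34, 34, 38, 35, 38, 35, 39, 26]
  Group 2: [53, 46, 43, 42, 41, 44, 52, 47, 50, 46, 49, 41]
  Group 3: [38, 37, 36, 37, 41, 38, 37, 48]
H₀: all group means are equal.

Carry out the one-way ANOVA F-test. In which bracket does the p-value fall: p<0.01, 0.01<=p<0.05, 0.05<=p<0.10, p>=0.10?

p-value bracket: p<0.01

Group means [35.70, 46.17, 39.00], grand mean 40.767
SSB = Σnᵢ(x̄ᵢ−x̄)² = 631.600; SSW = ΣΣ(x−x̄ᵢ)² = 441.767
MSB = 631.600/2 = 315.8000; MSW = 441.767/27 = 16.3617
F = MSB/MSW = 19.3011
df = (2, 27)
p-value (upper-tail) = 0.00001
→ bracket: p<0.01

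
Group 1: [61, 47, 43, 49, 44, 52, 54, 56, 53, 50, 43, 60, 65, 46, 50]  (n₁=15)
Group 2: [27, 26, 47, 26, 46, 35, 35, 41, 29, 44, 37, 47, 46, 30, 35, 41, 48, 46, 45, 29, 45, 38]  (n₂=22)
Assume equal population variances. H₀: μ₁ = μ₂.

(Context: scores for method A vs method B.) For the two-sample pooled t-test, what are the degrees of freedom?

df = n₁ + n₂ − 2 = 15 + 22 − 2 = 35

degrees of freedom = 35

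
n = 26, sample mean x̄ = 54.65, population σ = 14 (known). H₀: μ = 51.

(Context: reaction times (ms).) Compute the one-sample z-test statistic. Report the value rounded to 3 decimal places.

SE = σ/√n = 14/√26 = 2.7456
z = (x̄−μ₀)/SE = (54.65−51)/2.7456 = 1.3294

test statistic = 1.329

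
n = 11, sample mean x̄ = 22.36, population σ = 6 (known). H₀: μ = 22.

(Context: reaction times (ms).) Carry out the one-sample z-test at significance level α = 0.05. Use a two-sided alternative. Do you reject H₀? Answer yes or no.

reject H₀: no

SE = σ/√n = 6/√11 = 1.8091
z = (x̄−μ₀)/SE = (22.36−22)/1.8091 = 0.1990
p-value (two-sided) = 0.84226
At α=0.05: p ≥ α → fail to reject H₀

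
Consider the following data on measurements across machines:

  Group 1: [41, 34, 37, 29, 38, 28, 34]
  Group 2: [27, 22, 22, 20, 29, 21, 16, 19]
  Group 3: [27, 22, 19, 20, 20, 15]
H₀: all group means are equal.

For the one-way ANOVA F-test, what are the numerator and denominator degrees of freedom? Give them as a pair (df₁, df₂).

k = 3 groups, N = 21 total
df = (k−1, N−k) = (3−1, 21−3) = (2, 18)

degrees of freedom = [2, 18]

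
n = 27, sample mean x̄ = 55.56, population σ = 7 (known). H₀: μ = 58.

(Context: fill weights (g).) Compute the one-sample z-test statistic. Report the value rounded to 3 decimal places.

SE = σ/√n = 7/√27 = 1.3472
z = (x̄−μ₀)/SE = (55.56−58)/1.3472 = -1.8112

test statistic = -1.811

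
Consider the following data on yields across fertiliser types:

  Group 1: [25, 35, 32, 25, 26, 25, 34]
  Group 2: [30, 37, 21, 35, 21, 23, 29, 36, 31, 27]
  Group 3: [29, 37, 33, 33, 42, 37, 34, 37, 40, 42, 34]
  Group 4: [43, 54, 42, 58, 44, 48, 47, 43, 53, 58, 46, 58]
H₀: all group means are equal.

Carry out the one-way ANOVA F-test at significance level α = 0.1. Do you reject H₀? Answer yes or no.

reject H₀: yes

Group means [28.86, 29.00, 36.18, 49.50], grand mean 37.100
SSB = Σnᵢ(x̄ᵢ−x̄)² = 2986.106; SSW = ΣΣ(x−x̄ᵢ)² = 1055.494
MSB = 2986.106/3 = 995.3688; MSW = 1055.494/36 = 29.3193
F = MSB/MSW = 33.9493
df = (3, 36)
p-value (upper-tail) = 0.00000
At α=0.1: p < α → reject H₀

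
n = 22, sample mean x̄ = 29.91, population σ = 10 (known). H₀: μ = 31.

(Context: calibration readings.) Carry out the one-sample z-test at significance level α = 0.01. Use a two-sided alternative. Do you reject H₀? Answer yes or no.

SE = σ/√n = 10/√22 = 2.1320
z = (x̄−μ₀)/SE = (29.91−31)/2.1320 = -0.5113
p-value (two-sided) = 0.60917
At α=0.01: p ≥ α → fail to reject H₀

reject H₀: no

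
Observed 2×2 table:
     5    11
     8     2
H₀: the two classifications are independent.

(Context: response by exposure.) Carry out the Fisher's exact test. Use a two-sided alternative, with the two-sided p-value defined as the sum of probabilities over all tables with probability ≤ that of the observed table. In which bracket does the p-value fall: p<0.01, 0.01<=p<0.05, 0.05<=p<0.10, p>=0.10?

Margins: r₁=16, r₂=10, c₁=13, c₂=13, n=26
p_obs = C(16,5)·C(10,8)/C(26,13); sum pmf over tables with pmf ≤ p_obs
p-value (two-sided) = 0.04141
→ bracket: 0.01<=p<0.05

p-value bracket: 0.01<=p<0.05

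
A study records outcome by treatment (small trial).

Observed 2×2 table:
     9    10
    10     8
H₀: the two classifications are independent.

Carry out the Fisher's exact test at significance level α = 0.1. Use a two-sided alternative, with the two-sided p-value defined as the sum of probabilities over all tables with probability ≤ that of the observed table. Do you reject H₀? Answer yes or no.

reject H₀: no

Margins: r₁=19, r₂=18, c₁=19, c₂=18, n=37
p_obs = C(19,9)·C(18,10)/C(37,19); sum pmf over tables with pmf ≤ p_obs
p-value (two-sided) = 0.74585
At α=0.1: p ≥ α → fail to reject H₀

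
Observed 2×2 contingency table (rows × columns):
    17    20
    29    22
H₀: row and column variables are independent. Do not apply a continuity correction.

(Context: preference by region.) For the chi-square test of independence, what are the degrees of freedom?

df = (r−1)(c−1) = (2−1)·(2−1) = 1

degrees of freedom = 1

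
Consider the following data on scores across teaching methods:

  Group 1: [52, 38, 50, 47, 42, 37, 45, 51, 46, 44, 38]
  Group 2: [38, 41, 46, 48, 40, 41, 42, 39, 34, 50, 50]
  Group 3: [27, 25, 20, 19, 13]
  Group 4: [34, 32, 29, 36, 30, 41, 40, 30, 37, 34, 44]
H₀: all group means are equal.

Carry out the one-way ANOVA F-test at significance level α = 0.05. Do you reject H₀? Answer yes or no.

reject H₀: yes

Group means [44.55, 42.64, 20.80, 35.18], grand mean 38.158
SSB = Σnᵢ(x̄ᵢ−x̄)² = 2273.344; SSW = ΣΣ(x−x̄ᵢ)² = 919.709
MSB = 2273.344/3 = 757.7812; MSW = 919.709/34 = 27.0503
F = MSB/MSW = 28.0138
df = (3, 34)
p-value (upper-tail) = 0.00000
At α=0.05: p < α → reject H₀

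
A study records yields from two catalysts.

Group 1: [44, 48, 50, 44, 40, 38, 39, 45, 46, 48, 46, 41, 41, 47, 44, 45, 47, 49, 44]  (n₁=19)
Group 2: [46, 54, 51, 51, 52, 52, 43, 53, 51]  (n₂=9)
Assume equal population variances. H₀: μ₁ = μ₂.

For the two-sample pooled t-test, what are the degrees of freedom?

degrees of freedom = 26

df = n₁ + n₂ − 2 = 19 + 9 − 2 = 26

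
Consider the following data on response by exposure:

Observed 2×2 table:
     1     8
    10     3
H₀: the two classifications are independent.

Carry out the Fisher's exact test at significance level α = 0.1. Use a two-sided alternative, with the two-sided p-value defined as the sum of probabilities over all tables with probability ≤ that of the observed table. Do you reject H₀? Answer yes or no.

Margins: r₁=9, r₂=13, c₁=11, c₂=11, n=22
p_obs = C(9,1)·C(13,10)/C(22,11); sum pmf over tables with pmf ≤ p_obs
p-value (two-sided) = 0.00752
At α=0.1: p < α → reject H₀

reject H₀: yes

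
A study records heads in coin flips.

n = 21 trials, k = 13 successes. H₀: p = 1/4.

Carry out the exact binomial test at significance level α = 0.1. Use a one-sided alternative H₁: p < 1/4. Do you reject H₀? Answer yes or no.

Exact binomial: n=21, k=13, p₀=1/4=0.2500
P(X≤13) from Σ C(n,i)·p₀^i·(1−p₀)^(n−i)
p-value (one-sided, H₁ less) = 0.99993
At α=0.1: p ≥ α → fail to reject H₀

reject H₀: no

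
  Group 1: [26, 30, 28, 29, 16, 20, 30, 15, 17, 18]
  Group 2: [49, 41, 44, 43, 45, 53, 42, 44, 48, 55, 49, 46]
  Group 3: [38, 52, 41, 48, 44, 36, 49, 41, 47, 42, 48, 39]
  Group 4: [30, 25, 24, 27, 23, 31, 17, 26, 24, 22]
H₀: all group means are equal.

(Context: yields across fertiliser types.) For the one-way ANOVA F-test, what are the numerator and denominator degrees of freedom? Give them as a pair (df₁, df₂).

k = 4 groups, N = 44 total
df = (k−1, N−k) = (4−1, 44−4) = (3, 40)

degrees of freedom = [3, 40]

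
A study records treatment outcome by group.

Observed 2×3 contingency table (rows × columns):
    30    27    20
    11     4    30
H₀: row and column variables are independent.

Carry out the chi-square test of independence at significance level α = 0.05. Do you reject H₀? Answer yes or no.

reject H₀: yes

Row totals [77, 45], col totals [41, 31, 50], n=122
χ² = (30−25.88)²/25.88 + (27−19.57)²/19.57 + (20−31.56)²/31.56 + (11−15.12)²/15.12 + (4−11.43)²/11.43 + (30−18.44)²/18.44 = 20.9149
df = 2
p-value (upper-tail) = 0.00003
At α=0.05: p < α → reject H₀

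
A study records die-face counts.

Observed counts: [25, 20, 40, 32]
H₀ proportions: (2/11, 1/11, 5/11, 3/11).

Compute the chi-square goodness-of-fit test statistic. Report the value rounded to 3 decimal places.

test statistic = 12.164

n = 117; E_i = n·p_i = [21.27, 10.64, 53.18, 31.91]
χ² = (25−21.27)²/21.27 + (20−10.64)²/10.64 + (40−53.18)²/53.18 + (32−31.91)²/31.91 = 12.1638
df = 3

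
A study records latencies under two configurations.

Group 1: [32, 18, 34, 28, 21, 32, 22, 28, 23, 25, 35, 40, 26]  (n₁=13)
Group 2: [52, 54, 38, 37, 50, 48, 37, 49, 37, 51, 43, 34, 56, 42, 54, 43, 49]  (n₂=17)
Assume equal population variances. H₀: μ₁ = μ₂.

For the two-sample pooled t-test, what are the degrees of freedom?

degrees of freedom = 28

df = n₁ + n₂ − 2 = 13 + 17 − 2 = 28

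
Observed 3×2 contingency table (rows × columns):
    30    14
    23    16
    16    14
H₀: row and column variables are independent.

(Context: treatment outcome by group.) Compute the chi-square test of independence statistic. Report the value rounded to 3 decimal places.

test statistic = 1.763

Row totals [44, 39, 30], col totals [69, 44], n=113
χ² = (30−26.87)²/26.87 + (14−17.13)²/17.13 + (23−23.81)²/23.81 + (16−15.19)²/15.19 + (16−18.32)²/18.32 + (14−11.68)²/11.68 = 1.7633
df = 2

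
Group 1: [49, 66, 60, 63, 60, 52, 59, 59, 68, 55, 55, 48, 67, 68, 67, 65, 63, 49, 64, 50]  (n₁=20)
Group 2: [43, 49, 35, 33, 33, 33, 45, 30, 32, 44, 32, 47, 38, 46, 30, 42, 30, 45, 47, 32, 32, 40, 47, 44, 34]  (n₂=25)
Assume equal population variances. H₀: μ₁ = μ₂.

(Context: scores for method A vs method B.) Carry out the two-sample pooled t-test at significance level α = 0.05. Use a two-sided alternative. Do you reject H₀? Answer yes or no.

x̄₁=59.350, s₁=6.938, n₁=20
x̄₂=38.520, s₂=6.684, n₂=25
s_p² = [19·6.938² + 24·6.684²]/43 = 46.2044
SE = √(s_p²·(1/20+1/25)) = 2.0392
t = (59.350−38.520)/2.0392 = 10.2147
df = 43
p-value (two-sided) = 0.00000
At α=0.05: p < α → reject H₀

reject H₀: yes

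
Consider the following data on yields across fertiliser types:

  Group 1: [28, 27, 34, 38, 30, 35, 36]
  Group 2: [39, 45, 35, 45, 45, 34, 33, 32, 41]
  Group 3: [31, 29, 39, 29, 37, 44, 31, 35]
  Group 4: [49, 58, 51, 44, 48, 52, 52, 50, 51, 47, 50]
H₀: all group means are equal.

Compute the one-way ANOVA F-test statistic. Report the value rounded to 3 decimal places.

test statistic = 27.617

Group means [32.57, 38.78, 34.38, 50.18], grand mean 40.114
SSB = Σnᵢ(x̄ᵢ−x̄)² = 1792.762; SSW = ΣΣ(x−x̄ᵢ)² = 670.781
MSB = 1792.762/3 = 597.5872; MSW = 670.781/31 = 21.6381
F = MSB/MSW = 27.6174
df = (3, 31)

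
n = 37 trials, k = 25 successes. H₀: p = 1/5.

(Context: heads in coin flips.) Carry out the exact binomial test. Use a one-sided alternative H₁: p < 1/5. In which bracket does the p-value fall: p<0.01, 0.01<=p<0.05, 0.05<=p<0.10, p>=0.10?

p-value bracket: p>=0.10

Exact binomial: n=37, k=25, p₀=1/5=0.2000
P(X≤25) from Σ C(n,i)·p₀^i·(1−p₀)^(n−i)
p-value (one-sided, H₁ less) = 1.00000
→ bracket: p>=0.10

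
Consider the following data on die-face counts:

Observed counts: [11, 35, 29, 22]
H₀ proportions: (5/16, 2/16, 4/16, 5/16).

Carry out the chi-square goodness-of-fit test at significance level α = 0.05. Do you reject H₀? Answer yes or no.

reject H₀: yes

n = 97; E_i = n·p_i = [30.31, 12.12, 24.25, 30.31]
χ² = (11−30.31)²/30.31 + (35−12.12)²/12.12 + (29−24.25)²/24.25 + (22−30.31)²/30.31 = 58.6701
df = 3
p-value (upper-tail) = 0.00000
At α=0.05: p < α → reject H₀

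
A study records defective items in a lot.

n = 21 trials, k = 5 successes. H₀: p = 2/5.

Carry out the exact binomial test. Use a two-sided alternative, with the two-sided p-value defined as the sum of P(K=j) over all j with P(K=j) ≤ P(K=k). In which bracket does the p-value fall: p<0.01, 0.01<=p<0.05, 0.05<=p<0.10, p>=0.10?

p-value bracket: p>=0.10

Exact binomial: n=21, k=5, p₀=2/5=0.4000
P(X=j) = C(n,j)·p₀^j·(1−p₀)^(n−j); p = Σ P(X=j) over j with P(X=j) ≤ P(X=5)
p-value (two-sided) = 0.18066
→ bracket: p>=0.10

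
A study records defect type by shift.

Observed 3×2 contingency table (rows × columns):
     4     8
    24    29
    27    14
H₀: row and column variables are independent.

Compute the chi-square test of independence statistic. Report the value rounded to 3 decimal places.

test statistic = 5.784

Row totals [12, 53, 41], col totals [55, 51], n=106
χ² = (4−6.23)²/6.23 + (8−5.77)²/5.77 + (24−27.50)²/27.50 + (29−25.50)²/25.50 + (27−21.27)²/21.27 + (14−19.73)²/19.73 = 5.7843
df = 2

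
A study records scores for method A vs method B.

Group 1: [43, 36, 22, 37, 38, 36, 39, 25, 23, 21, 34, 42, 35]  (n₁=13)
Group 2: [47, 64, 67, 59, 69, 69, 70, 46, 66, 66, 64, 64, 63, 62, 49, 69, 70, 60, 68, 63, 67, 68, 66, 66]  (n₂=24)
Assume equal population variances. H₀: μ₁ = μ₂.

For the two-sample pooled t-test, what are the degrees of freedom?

degrees of freedom = 35

df = n₁ + n₂ − 2 = 13 + 24 − 2 = 35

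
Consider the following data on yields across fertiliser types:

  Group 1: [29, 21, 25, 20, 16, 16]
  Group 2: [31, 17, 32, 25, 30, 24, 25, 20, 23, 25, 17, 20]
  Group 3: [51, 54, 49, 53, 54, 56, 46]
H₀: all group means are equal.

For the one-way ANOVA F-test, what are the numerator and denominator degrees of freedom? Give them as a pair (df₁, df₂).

k = 3 groups, N = 25 total
df = (k−1, N−k) = (3−1, 25−3) = (2, 22)

degrees of freedom = [2, 22]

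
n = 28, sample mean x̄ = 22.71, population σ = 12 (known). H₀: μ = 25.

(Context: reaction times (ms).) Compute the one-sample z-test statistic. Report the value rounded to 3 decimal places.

test statistic = -1.010

SE = σ/√n = 12/√28 = 2.2678
z = (x̄−μ₀)/SE = (22.71−25)/2.2678 = -1.0098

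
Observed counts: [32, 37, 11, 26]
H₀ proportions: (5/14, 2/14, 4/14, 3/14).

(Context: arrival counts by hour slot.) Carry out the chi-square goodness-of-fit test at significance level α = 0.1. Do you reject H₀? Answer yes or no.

n = 106; E_i = n·p_i = [37.86, 15.14, 30.29, 22.71]
χ² = (32−37.86)²/37.86 + (37−15.14)²/15.14 + (11−30.29)²/30.29 + (26−22.71)²/22.71 = 45.2110
df = 3
p-value (upper-tail) = 0.00000
At α=0.1: p < α → reject H₀

reject H₀: yes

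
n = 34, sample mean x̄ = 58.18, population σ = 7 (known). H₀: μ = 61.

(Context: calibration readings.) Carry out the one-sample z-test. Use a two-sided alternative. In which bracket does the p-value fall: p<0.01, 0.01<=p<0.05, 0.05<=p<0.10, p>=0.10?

SE = σ/√n = 7/√34 = 1.2005
z = (x̄−μ₀)/SE = (58.18−61)/1.2005 = -2.3490
p-value (two-sided) = 0.01882
→ bracket: 0.01<=p<0.05

p-value bracket: 0.01<=p<0.05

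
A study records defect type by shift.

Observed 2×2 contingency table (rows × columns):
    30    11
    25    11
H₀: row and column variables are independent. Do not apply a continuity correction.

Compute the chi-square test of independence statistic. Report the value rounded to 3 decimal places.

Row totals [41, 36], col totals [55, 22], n=77
χ² = (30−29.29)²/29.29 + (11−11.71)²/11.71 + (25−25.71)²/25.71 + (11−10.29)²/10.29 = 0.1304
df = 1

test statistic = 0.130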